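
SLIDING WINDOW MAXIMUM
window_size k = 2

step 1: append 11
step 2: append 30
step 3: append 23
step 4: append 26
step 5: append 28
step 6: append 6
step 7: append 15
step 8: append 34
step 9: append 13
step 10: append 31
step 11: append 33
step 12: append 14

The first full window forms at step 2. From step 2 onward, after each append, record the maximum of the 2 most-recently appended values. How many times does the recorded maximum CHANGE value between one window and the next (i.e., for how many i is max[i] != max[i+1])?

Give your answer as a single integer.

step 1: append 11 -> window=[11] (not full yet)
step 2: append 30 -> window=[11, 30] -> max=30
step 3: append 23 -> window=[30, 23] -> max=30
step 4: append 26 -> window=[23, 26] -> max=26
step 5: append 28 -> window=[26, 28] -> max=28
step 6: append 6 -> window=[28, 6] -> max=28
step 7: append 15 -> window=[6, 15] -> max=15
step 8: append 34 -> window=[15, 34] -> max=34
step 9: append 13 -> window=[34, 13] -> max=34
step 10: append 31 -> window=[13, 31] -> max=31
step 11: append 33 -> window=[31, 33] -> max=33
step 12: append 14 -> window=[33, 14] -> max=33
Recorded maximums: 30 30 26 28 28 15 34 34 31 33 33
Changes between consecutive maximums: 6

Answer: 6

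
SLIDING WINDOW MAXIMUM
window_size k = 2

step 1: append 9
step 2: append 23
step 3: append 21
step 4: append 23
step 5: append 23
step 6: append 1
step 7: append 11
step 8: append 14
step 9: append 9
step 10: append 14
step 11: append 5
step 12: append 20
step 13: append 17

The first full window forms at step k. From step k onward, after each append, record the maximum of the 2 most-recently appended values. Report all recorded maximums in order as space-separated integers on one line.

step 1: append 9 -> window=[9] (not full yet)
step 2: append 23 -> window=[9, 23] -> max=23
step 3: append 21 -> window=[23, 21] -> max=23
step 4: append 23 -> window=[21, 23] -> max=23
step 5: append 23 -> window=[23, 23] -> max=23
step 6: append 1 -> window=[23, 1] -> max=23
step 7: append 11 -> window=[1, 11] -> max=11
step 8: append 14 -> window=[11, 14] -> max=14
step 9: append 9 -> window=[14, 9] -> max=14
step 10: append 14 -> window=[9, 14] -> max=14
step 11: append 5 -> window=[14, 5] -> max=14
step 12: append 20 -> window=[5, 20] -> max=20
step 13: append 17 -> window=[20, 17] -> max=20

Answer: 23 23 23 23 23 11 14 14 14 14 20 20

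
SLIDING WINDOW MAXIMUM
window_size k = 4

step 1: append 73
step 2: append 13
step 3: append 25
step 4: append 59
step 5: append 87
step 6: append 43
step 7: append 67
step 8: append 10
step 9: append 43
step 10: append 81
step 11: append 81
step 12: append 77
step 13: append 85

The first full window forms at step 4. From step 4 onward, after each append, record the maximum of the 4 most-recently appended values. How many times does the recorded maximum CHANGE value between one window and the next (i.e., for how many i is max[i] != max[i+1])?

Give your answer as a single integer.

Answer: 4

Derivation:
step 1: append 73 -> window=[73] (not full yet)
step 2: append 13 -> window=[73, 13] (not full yet)
step 3: append 25 -> window=[73, 13, 25] (not full yet)
step 4: append 59 -> window=[73, 13, 25, 59] -> max=73
step 5: append 87 -> window=[13, 25, 59, 87] -> max=87
step 6: append 43 -> window=[25, 59, 87, 43] -> max=87
step 7: append 67 -> window=[59, 87, 43, 67] -> max=87
step 8: append 10 -> window=[87, 43, 67, 10] -> max=87
step 9: append 43 -> window=[43, 67, 10, 43] -> max=67
step 10: append 81 -> window=[67, 10, 43, 81] -> max=81
step 11: append 81 -> window=[10, 43, 81, 81] -> max=81
step 12: append 77 -> window=[43, 81, 81, 77] -> max=81
step 13: append 85 -> window=[81, 81, 77, 85] -> max=85
Recorded maximums: 73 87 87 87 87 67 81 81 81 85
Changes between consecutive maximums: 4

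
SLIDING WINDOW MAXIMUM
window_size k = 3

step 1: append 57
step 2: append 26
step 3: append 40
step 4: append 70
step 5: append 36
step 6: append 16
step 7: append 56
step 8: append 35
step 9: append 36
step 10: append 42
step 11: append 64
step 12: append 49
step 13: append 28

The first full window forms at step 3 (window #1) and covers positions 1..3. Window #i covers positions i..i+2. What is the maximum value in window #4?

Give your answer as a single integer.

Answer: 70

Derivation:
step 1: append 57 -> window=[57] (not full yet)
step 2: append 26 -> window=[57, 26] (not full yet)
step 3: append 40 -> window=[57, 26, 40] -> max=57
step 4: append 70 -> window=[26, 40, 70] -> max=70
step 5: append 36 -> window=[40, 70, 36] -> max=70
step 6: append 16 -> window=[70, 36, 16] -> max=70
Window #4 max = 70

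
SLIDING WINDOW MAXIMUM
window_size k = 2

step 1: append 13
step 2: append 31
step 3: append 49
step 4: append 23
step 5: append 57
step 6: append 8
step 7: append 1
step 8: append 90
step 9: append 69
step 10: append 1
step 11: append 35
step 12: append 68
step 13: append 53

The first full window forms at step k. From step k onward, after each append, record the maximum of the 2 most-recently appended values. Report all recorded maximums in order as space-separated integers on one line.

Answer: 31 49 49 57 57 8 90 90 69 35 68 68

Derivation:
step 1: append 13 -> window=[13] (not full yet)
step 2: append 31 -> window=[13, 31] -> max=31
step 3: append 49 -> window=[31, 49] -> max=49
step 4: append 23 -> window=[49, 23] -> max=49
step 5: append 57 -> window=[23, 57] -> max=57
step 6: append 8 -> window=[57, 8] -> max=57
step 7: append 1 -> window=[8, 1] -> max=8
step 8: append 90 -> window=[1, 90] -> max=90
step 9: append 69 -> window=[90, 69] -> max=90
step 10: append 1 -> window=[69, 1] -> max=69
step 11: append 35 -> window=[1, 35] -> max=35
step 12: append 68 -> window=[35, 68] -> max=68
step 13: append 53 -> window=[68, 53] -> max=68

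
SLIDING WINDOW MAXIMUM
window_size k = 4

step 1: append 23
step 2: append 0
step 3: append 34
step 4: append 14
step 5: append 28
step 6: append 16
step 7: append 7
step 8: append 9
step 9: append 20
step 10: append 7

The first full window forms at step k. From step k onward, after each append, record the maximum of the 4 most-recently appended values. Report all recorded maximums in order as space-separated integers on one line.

Answer: 34 34 34 28 28 20 20

Derivation:
step 1: append 23 -> window=[23] (not full yet)
step 2: append 0 -> window=[23, 0] (not full yet)
step 3: append 34 -> window=[23, 0, 34] (not full yet)
step 4: append 14 -> window=[23, 0, 34, 14] -> max=34
step 5: append 28 -> window=[0, 34, 14, 28] -> max=34
step 6: append 16 -> window=[34, 14, 28, 16] -> max=34
step 7: append 7 -> window=[14, 28, 16, 7] -> max=28
step 8: append 9 -> window=[28, 16, 7, 9] -> max=28
step 9: append 20 -> window=[16, 7, 9, 20] -> max=20
step 10: append 7 -> window=[7, 9, 20, 7] -> max=20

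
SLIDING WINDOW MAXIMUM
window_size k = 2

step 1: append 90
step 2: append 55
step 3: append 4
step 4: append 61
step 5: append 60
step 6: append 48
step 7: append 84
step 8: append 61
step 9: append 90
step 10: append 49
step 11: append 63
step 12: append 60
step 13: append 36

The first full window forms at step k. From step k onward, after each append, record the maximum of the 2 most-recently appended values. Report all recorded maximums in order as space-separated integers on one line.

Answer: 90 55 61 61 60 84 84 90 90 63 63 60

Derivation:
step 1: append 90 -> window=[90] (not full yet)
step 2: append 55 -> window=[90, 55] -> max=90
step 3: append 4 -> window=[55, 4] -> max=55
step 4: append 61 -> window=[4, 61] -> max=61
step 5: append 60 -> window=[61, 60] -> max=61
step 6: append 48 -> window=[60, 48] -> max=60
step 7: append 84 -> window=[48, 84] -> max=84
step 8: append 61 -> window=[84, 61] -> max=84
step 9: append 90 -> window=[61, 90] -> max=90
step 10: append 49 -> window=[90, 49] -> max=90
step 11: append 63 -> window=[49, 63] -> max=63
step 12: append 60 -> window=[63, 60] -> max=63
step 13: append 36 -> window=[60, 36] -> max=60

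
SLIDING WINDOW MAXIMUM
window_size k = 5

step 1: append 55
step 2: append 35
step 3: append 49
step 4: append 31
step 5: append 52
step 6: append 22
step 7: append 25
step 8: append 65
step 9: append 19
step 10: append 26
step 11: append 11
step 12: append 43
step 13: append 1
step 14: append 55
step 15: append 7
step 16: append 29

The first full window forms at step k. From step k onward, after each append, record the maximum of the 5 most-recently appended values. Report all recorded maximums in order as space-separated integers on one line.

Answer: 55 52 52 65 65 65 65 65 43 55 55 55

Derivation:
step 1: append 55 -> window=[55] (not full yet)
step 2: append 35 -> window=[55, 35] (not full yet)
step 3: append 49 -> window=[55, 35, 49] (not full yet)
step 4: append 31 -> window=[55, 35, 49, 31] (not full yet)
step 5: append 52 -> window=[55, 35, 49, 31, 52] -> max=55
step 6: append 22 -> window=[35, 49, 31, 52, 22] -> max=52
step 7: append 25 -> window=[49, 31, 52, 22, 25] -> max=52
step 8: append 65 -> window=[31, 52, 22, 25, 65] -> max=65
step 9: append 19 -> window=[52, 22, 25, 65, 19] -> max=65
step 10: append 26 -> window=[22, 25, 65, 19, 26] -> max=65
step 11: append 11 -> window=[25, 65, 19, 26, 11] -> max=65
step 12: append 43 -> window=[65, 19, 26, 11, 43] -> max=65
step 13: append 1 -> window=[19, 26, 11, 43, 1] -> max=43
step 14: append 55 -> window=[26, 11, 43, 1, 55] -> max=55
step 15: append 7 -> window=[11, 43, 1, 55, 7] -> max=55
step 16: append 29 -> window=[43, 1, 55, 7, 29] -> max=55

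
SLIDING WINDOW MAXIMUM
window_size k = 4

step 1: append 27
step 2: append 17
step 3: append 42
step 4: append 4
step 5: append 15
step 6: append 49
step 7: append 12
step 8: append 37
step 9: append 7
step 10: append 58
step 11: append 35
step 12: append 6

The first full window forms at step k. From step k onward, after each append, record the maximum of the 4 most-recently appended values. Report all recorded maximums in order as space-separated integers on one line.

step 1: append 27 -> window=[27] (not full yet)
step 2: append 17 -> window=[27, 17] (not full yet)
step 3: append 42 -> window=[27, 17, 42] (not full yet)
step 4: append 4 -> window=[27, 17, 42, 4] -> max=42
step 5: append 15 -> window=[17, 42, 4, 15] -> max=42
step 6: append 49 -> window=[42, 4, 15, 49] -> max=49
step 7: append 12 -> window=[4, 15, 49, 12] -> max=49
step 8: append 37 -> window=[15, 49, 12, 37] -> max=49
step 9: append 7 -> window=[49, 12, 37, 7] -> max=49
step 10: append 58 -> window=[12, 37, 7, 58] -> max=58
step 11: append 35 -> window=[37, 7, 58, 35] -> max=58
step 12: append 6 -> window=[7, 58, 35, 6] -> max=58

Answer: 42 42 49 49 49 49 58 58 58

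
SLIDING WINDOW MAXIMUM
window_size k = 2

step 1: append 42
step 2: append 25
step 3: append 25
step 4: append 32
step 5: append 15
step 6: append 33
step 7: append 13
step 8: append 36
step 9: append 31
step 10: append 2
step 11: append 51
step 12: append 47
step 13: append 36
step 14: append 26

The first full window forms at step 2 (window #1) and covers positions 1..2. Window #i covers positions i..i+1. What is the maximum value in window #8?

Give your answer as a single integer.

step 1: append 42 -> window=[42] (not full yet)
step 2: append 25 -> window=[42, 25] -> max=42
step 3: append 25 -> window=[25, 25] -> max=25
step 4: append 32 -> window=[25, 32] -> max=32
step 5: append 15 -> window=[32, 15] -> max=32
step 6: append 33 -> window=[15, 33] -> max=33
step 7: append 13 -> window=[33, 13] -> max=33
step 8: append 36 -> window=[13, 36] -> max=36
step 9: append 31 -> window=[36, 31] -> max=36
Window #8 max = 36

Answer: 36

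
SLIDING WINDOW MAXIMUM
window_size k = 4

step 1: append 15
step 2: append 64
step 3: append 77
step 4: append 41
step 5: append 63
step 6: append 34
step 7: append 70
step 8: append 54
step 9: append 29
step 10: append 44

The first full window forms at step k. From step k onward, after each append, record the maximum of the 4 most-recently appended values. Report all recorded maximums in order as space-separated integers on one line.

step 1: append 15 -> window=[15] (not full yet)
step 2: append 64 -> window=[15, 64] (not full yet)
step 3: append 77 -> window=[15, 64, 77] (not full yet)
step 4: append 41 -> window=[15, 64, 77, 41] -> max=77
step 5: append 63 -> window=[64, 77, 41, 63] -> max=77
step 6: append 34 -> window=[77, 41, 63, 34] -> max=77
step 7: append 70 -> window=[41, 63, 34, 70] -> max=70
step 8: append 54 -> window=[63, 34, 70, 54] -> max=70
step 9: append 29 -> window=[34, 70, 54, 29] -> max=70
step 10: append 44 -> window=[70, 54, 29, 44] -> max=70

Answer: 77 77 77 70 70 70 70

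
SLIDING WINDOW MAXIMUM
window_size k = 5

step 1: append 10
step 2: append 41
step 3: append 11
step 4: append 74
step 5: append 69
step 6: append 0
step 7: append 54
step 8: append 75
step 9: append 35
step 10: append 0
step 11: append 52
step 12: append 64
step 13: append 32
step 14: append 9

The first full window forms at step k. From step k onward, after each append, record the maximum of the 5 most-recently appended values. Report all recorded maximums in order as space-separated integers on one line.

Answer: 74 74 74 75 75 75 75 75 64 64

Derivation:
step 1: append 10 -> window=[10] (not full yet)
step 2: append 41 -> window=[10, 41] (not full yet)
step 3: append 11 -> window=[10, 41, 11] (not full yet)
step 4: append 74 -> window=[10, 41, 11, 74] (not full yet)
step 5: append 69 -> window=[10, 41, 11, 74, 69] -> max=74
step 6: append 0 -> window=[41, 11, 74, 69, 0] -> max=74
step 7: append 54 -> window=[11, 74, 69, 0, 54] -> max=74
step 8: append 75 -> window=[74, 69, 0, 54, 75] -> max=75
step 9: append 35 -> window=[69, 0, 54, 75, 35] -> max=75
step 10: append 0 -> window=[0, 54, 75, 35, 0] -> max=75
step 11: append 52 -> window=[54, 75, 35, 0, 52] -> max=75
step 12: append 64 -> window=[75, 35, 0, 52, 64] -> max=75
step 13: append 32 -> window=[35, 0, 52, 64, 32] -> max=64
step 14: append 9 -> window=[0, 52, 64, 32, 9] -> max=64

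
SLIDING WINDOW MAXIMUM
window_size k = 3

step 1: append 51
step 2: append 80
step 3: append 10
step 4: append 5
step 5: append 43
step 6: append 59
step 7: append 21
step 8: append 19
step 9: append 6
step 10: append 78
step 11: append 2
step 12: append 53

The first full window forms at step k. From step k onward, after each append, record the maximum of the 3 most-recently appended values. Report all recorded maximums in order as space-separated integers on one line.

Answer: 80 80 43 59 59 59 21 78 78 78

Derivation:
step 1: append 51 -> window=[51] (not full yet)
step 2: append 80 -> window=[51, 80] (not full yet)
step 3: append 10 -> window=[51, 80, 10] -> max=80
step 4: append 5 -> window=[80, 10, 5] -> max=80
step 5: append 43 -> window=[10, 5, 43] -> max=43
step 6: append 59 -> window=[5, 43, 59] -> max=59
step 7: append 21 -> window=[43, 59, 21] -> max=59
step 8: append 19 -> window=[59, 21, 19] -> max=59
step 9: append 6 -> window=[21, 19, 6] -> max=21
step 10: append 78 -> window=[19, 6, 78] -> max=78
step 11: append 2 -> window=[6, 78, 2] -> max=78
step 12: append 53 -> window=[78, 2, 53] -> max=78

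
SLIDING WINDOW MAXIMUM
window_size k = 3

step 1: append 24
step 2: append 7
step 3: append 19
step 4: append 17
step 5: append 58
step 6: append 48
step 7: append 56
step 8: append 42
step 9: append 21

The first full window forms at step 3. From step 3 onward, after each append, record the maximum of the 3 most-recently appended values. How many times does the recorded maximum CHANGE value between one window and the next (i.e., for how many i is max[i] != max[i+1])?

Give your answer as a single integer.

Answer: 3

Derivation:
step 1: append 24 -> window=[24] (not full yet)
step 2: append 7 -> window=[24, 7] (not full yet)
step 3: append 19 -> window=[24, 7, 19] -> max=24
step 4: append 17 -> window=[7, 19, 17] -> max=19
step 5: append 58 -> window=[19, 17, 58] -> max=58
step 6: append 48 -> window=[17, 58, 48] -> max=58
step 7: append 56 -> window=[58, 48, 56] -> max=58
step 8: append 42 -> window=[48, 56, 42] -> max=56
step 9: append 21 -> window=[56, 42, 21] -> max=56
Recorded maximums: 24 19 58 58 58 56 56
Changes between consecutive maximums: 3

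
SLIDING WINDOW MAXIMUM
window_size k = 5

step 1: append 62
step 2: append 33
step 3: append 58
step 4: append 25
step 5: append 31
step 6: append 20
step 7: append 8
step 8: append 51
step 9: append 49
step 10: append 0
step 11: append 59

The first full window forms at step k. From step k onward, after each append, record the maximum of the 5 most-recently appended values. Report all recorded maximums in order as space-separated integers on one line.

Answer: 62 58 58 51 51 51 59

Derivation:
step 1: append 62 -> window=[62] (not full yet)
step 2: append 33 -> window=[62, 33] (not full yet)
step 3: append 58 -> window=[62, 33, 58] (not full yet)
step 4: append 25 -> window=[62, 33, 58, 25] (not full yet)
step 5: append 31 -> window=[62, 33, 58, 25, 31] -> max=62
step 6: append 20 -> window=[33, 58, 25, 31, 20] -> max=58
step 7: append 8 -> window=[58, 25, 31, 20, 8] -> max=58
step 8: append 51 -> window=[25, 31, 20, 8, 51] -> max=51
step 9: append 49 -> window=[31, 20, 8, 51, 49] -> max=51
step 10: append 0 -> window=[20, 8, 51, 49, 0] -> max=51
step 11: append 59 -> window=[8, 51, 49, 0, 59] -> max=59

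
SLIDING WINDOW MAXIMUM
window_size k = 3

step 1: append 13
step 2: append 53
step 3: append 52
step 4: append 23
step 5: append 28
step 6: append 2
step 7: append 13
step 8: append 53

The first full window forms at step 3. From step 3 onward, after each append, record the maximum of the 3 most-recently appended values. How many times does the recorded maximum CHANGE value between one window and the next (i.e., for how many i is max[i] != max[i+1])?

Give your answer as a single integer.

Answer: 3

Derivation:
step 1: append 13 -> window=[13] (not full yet)
step 2: append 53 -> window=[13, 53] (not full yet)
step 3: append 52 -> window=[13, 53, 52] -> max=53
step 4: append 23 -> window=[53, 52, 23] -> max=53
step 5: append 28 -> window=[52, 23, 28] -> max=52
step 6: append 2 -> window=[23, 28, 2] -> max=28
step 7: append 13 -> window=[28, 2, 13] -> max=28
step 8: append 53 -> window=[2, 13, 53] -> max=53
Recorded maximums: 53 53 52 28 28 53
Changes between consecutive maximums: 3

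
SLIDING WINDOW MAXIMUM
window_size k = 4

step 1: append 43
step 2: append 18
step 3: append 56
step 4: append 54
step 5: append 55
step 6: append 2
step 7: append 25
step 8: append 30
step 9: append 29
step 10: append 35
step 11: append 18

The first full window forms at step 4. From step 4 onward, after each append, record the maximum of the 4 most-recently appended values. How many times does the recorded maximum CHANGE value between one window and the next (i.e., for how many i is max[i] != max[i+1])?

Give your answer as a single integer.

step 1: append 43 -> window=[43] (not full yet)
step 2: append 18 -> window=[43, 18] (not full yet)
step 3: append 56 -> window=[43, 18, 56] (not full yet)
step 4: append 54 -> window=[43, 18, 56, 54] -> max=56
step 5: append 55 -> window=[18, 56, 54, 55] -> max=56
step 6: append 2 -> window=[56, 54, 55, 2] -> max=56
step 7: append 25 -> window=[54, 55, 2, 25] -> max=55
step 8: append 30 -> window=[55, 2, 25, 30] -> max=55
step 9: append 29 -> window=[2, 25, 30, 29] -> max=30
step 10: append 35 -> window=[25, 30, 29, 35] -> max=35
step 11: append 18 -> window=[30, 29, 35, 18] -> max=35
Recorded maximums: 56 56 56 55 55 30 35 35
Changes between consecutive maximums: 3

Answer: 3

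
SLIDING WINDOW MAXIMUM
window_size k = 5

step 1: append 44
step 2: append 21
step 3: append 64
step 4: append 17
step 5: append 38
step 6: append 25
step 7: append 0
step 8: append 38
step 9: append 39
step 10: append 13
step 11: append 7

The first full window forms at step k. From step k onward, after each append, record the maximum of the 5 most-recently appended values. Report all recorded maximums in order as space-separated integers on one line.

Answer: 64 64 64 38 39 39 39

Derivation:
step 1: append 44 -> window=[44] (not full yet)
step 2: append 21 -> window=[44, 21] (not full yet)
step 3: append 64 -> window=[44, 21, 64] (not full yet)
step 4: append 17 -> window=[44, 21, 64, 17] (not full yet)
step 5: append 38 -> window=[44, 21, 64, 17, 38] -> max=64
step 6: append 25 -> window=[21, 64, 17, 38, 25] -> max=64
step 7: append 0 -> window=[64, 17, 38, 25, 0] -> max=64
step 8: append 38 -> window=[17, 38, 25, 0, 38] -> max=38
step 9: append 39 -> window=[38, 25, 0, 38, 39] -> max=39
step 10: append 13 -> window=[25, 0, 38, 39, 13] -> max=39
step 11: append 7 -> window=[0, 38, 39, 13, 7] -> max=39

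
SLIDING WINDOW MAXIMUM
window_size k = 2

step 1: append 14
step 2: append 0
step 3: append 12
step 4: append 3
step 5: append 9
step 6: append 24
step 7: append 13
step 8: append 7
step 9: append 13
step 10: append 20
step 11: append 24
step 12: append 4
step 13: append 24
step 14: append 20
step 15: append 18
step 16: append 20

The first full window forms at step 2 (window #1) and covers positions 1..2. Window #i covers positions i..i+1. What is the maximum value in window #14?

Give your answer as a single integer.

step 1: append 14 -> window=[14] (not full yet)
step 2: append 0 -> window=[14, 0] -> max=14
step 3: append 12 -> window=[0, 12] -> max=12
step 4: append 3 -> window=[12, 3] -> max=12
step 5: append 9 -> window=[3, 9] -> max=9
step 6: append 24 -> window=[9, 24] -> max=24
step 7: append 13 -> window=[24, 13] -> max=24
step 8: append 7 -> window=[13, 7] -> max=13
step 9: append 13 -> window=[7, 13] -> max=13
step 10: append 20 -> window=[13, 20] -> max=20
step 11: append 24 -> window=[20, 24] -> max=24
step 12: append 4 -> window=[24, 4] -> max=24
step 13: append 24 -> window=[4, 24] -> max=24
step 14: append 20 -> window=[24, 20] -> max=24
step 15: append 18 -> window=[20, 18] -> max=20
Window #14 max = 20

Answer: 20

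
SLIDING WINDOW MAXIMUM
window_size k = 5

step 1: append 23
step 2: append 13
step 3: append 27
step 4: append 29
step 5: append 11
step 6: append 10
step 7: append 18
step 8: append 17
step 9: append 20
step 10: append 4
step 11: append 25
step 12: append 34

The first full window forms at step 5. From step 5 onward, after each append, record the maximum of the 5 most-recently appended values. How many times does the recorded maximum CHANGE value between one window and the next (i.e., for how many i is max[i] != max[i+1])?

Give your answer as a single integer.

Answer: 3

Derivation:
step 1: append 23 -> window=[23] (not full yet)
step 2: append 13 -> window=[23, 13] (not full yet)
step 3: append 27 -> window=[23, 13, 27] (not full yet)
step 4: append 29 -> window=[23, 13, 27, 29] (not full yet)
step 5: append 11 -> window=[23, 13, 27, 29, 11] -> max=29
step 6: append 10 -> window=[13, 27, 29, 11, 10] -> max=29
step 7: append 18 -> window=[27, 29, 11, 10, 18] -> max=29
step 8: append 17 -> window=[29, 11, 10, 18, 17] -> max=29
step 9: append 20 -> window=[11, 10, 18, 17, 20] -> max=20
step 10: append 4 -> window=[10, 18, 17, 20, 4] -> max=20
step 11: append 25 -> window=[18, 17, 20, 4, 25] -> max=25
step 12: append 34 -> window=[17, 20, 4, 25, 34] -> max=34
Recorded maximums: 29 29 29 29 20 20 25 34
Changes between consecutive maximums: 3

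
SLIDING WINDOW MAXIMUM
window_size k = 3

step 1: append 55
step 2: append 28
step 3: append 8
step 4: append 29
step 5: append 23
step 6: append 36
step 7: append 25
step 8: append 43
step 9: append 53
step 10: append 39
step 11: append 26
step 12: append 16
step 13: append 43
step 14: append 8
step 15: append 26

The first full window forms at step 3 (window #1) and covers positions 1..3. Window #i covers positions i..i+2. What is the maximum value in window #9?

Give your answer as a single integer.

Answer: 53

Derivation:
step 1: append 55 -> window=[55] (not full yet)
step 2: append 28 -> window=[55, 28] (not full yet)
step 3: append 8 -> window=[55, 28, 8] -> max=55
step 4: append 29 -> window=[28, 8, 29] -> max=29
step 5: append 23 -> window=[8, 29, 23] -> max=29
step 6: append 36 -> window=[29, 23, 36] -> max=36
step 7: append 25 -> window=[23, 36, 25] -> max=36
step 8: append 43 -> window=[36, 25, 43] -> max=43
step 9: append 53 -> window=[25, 43, 53] -> max=53
step 10: append 39 -> window=[43, 53, 39] -> max=53
step 11: append 26 -> window=[53, 39, 26] -> max=53
Window #9 max = 53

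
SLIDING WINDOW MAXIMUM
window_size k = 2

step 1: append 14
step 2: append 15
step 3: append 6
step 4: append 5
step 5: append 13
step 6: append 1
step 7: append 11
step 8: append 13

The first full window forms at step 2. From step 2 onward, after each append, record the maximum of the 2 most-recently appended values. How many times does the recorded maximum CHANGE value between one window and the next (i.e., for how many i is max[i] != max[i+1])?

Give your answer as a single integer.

step 1: append 14 -> window=[14] (not full yet)
step 2: append 15 -> window=[14, 15] -> max=15
step 3: append 6 -> window=[15, 6] -> max=15
step 4: append 5 -> window=[6, 5] -> max=6
step 5: append 13 -> window=[5, 13] -> max=13
step 6: append 1 -> window=[13, 1] -> max=13
step 7: append 11 -> window=[1, 11] -> max=11
step 8: append 13 -> window=[11, 13] -> max=13
Recorded maximums: 15 15 6 13 13 11 13
Changes between consecutive maximums: 4

Answer: 4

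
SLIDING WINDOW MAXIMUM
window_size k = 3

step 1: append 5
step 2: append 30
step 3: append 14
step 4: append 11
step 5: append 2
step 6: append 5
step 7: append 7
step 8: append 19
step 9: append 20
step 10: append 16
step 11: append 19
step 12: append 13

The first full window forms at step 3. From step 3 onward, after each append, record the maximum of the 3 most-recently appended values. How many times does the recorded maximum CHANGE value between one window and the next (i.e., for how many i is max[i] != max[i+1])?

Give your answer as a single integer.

step 1: append 5 -> window=[5] (not full yet)
step 2: append 30 -> window=[5, 30] (not full yet)
step 3: append 14 -> window=[5, 30, 14] -> max=30
step 4: append 11 -> window=[30, 14, 11] -> max=30
step 5: append 2 -> window=[14, 11, 2] -> max=14
step 6: append 5 -> window=[11, 2, 5] -> max=11
step 7: append 7 -> window=[2, 5, 7] -> max=7
step 8: append 19 -> window=[5, 7, 19] -> max=19
step 9: append 20 -> window=[7, 19, 20] -> max=20
step 10: append 16 -> window=[19, 20, 16] -> max=20
step 11: append 19 -> window=[20, 16, 19] -> max=20
step 12: append 13 -> window=[16, 19, 13] -> max=19
Recorded maximums: 30 30 14 11 7 19 20 20 20 19
Changes between consecutive maximums: 6

Answer: 6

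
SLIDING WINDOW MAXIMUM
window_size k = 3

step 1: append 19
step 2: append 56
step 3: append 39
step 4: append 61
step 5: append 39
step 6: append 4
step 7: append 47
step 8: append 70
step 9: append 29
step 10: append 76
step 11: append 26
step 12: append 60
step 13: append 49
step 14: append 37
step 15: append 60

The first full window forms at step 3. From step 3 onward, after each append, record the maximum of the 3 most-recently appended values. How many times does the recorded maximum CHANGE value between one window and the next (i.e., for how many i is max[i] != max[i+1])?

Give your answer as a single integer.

step 1: append 19 -> window=[19] (not full yet)
step 2: append 56 -> window=[19, 56] (not full yet)
step 3: append 39 -> window=[19, 56, 39] -> max=56
step 4: append 61 -> window=[56, 39, 61] -> max=61
step 5: append 39 -> window=[39, 61, 39] -> max=61
step 6: append 4 -> window=[61, 39, 4] -> max=61
step 7: append 47 -> window=[39, 4, 47] -> max=47
step 8: append 70 -> window=[4, 47, 70] -> max=70
step 9: append 29 -> window=[47, 70, 29] -> max=70
step 10: append 76 -> window=[70, 29, 76] -> max=76
step 11: append 26 -> window=[29, 76, 26] -> max=76
step 12: append 60 -> window=[76, 26, 60] -> max=76
step 13: append 49 -> window=[26, 60, 49] -> max=60
step 14: append 37 -> window=[60, 49, 37] -> max=60
step 15: append 60 -> window=[49, 37, 60] -> max=60
Recorded maximums: 56 61 61 61 47 70 70 76 76 76 60 60 60
Changes between consecutive maximums: 5

Answer: 5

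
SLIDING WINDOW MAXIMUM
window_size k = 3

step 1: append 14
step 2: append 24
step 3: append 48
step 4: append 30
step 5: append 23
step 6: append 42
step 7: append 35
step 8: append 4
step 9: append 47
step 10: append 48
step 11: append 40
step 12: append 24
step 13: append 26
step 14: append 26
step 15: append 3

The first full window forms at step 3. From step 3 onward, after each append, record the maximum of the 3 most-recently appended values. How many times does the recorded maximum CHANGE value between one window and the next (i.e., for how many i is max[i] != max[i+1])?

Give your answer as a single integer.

Answer: 5

Derivation:
step 1: append 14 -> window=[14] (not full yet)
step 2: append 24 -> window=[14, 24] (not full yet)
step 3: append 48 -> window=[14, 24, 48] -> max=48
step 4: append 30 -> window=[24, 48, 30] -> max=48
step 5: append 23 -> window=[48, 30, 23] -> max=48
step 6: append 42 -> window=[30, 23, 42] -> max=42
step 7: append 35 -> window=[23, 42, 35] -> max=42
step 8: append 4 -> window=[42, 35, 4] -> max=42
step 9: append 47 -> window=[35, 4, 47] -> max=47
step 10: append 48 -> window=[4, 47, 48] -> max=48
step 11: append 40 -> window=[47, 48, 40] -> max=48
step 12: append 24 -> window=[48, 40, 24] -> max=48
step 13: append 26 -> window=[40, 24, 26] -> max=40
step 14: append 26 -> window=[24, 26, 26] -> max=26
step 15: append 3 -> window=[26, 26, 3] -> max=26
Recorded maximums: 48 48 48 42 42 42 47 48 48 48 40 26 26
Changes between consecutive maximums: 5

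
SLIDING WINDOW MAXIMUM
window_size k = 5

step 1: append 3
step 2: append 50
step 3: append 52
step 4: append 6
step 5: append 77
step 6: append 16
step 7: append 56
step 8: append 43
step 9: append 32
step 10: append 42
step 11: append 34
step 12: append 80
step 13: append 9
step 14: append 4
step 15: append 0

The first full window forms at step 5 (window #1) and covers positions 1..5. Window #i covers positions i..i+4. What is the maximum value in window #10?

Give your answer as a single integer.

step 1: append 3 -> window=[3] (not full yet)
step 2: append 50 -> window=[3, 50] (not full yet)
step 3: append 52 -> window=[3, 50, 52] (not full yet)
step 4: append 6 -> window=[3, 50, 52, 6] (not full yet)
step 5: append 77 -> window=[3, 50, 52, 6, 77] -> max=77
step 6: append 16 -> window=[50, 52, 6, 77, 16] -> max=77
step 7: append 56 -> window=[52, 6, 77, 16, 56] -> max=77
step 8: append 43 -> window=[6, 77, 16, 56, 43] -> max=77
step 9: append 32 -> window=[77, 16, 56, 43, 32] -> max=77
step 10: append 42 -> window=[16, 56, 43, 32, 42] -> max=56
step 11: append 34 -> window=[56, 43, 32, 42, 34] -> max=56
step 12: append 80 -> window=[43, 32, 42, 34, 80] -> max=80
step 13: append 9 -> window=[32, 42, 34, 80, 9] -> max=80
step 14: append 4 -> window=[42, 34, 80, 9, 4] -> max=80
Window #10 max = 80

Answer: 80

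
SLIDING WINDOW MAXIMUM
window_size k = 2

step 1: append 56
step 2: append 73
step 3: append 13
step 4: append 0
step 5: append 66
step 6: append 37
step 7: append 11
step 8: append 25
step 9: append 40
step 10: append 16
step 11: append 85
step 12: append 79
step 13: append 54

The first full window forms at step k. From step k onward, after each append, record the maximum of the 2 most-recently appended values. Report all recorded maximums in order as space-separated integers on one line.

Answer: 73 73 13 66 66 37 25 40 40 85 85 79

Derivation:
step 1: append 56 -> window=[56] (not full yet)
step 2: append 73 -> window=[56, 73] -> max=73
step 3: append 13 -> window=[73, 13] -> max=73
step 4: append 0 -> window=[13, 0] -> max=13
step 5: append 66 -> window=[0, 66] -> max=66
step 6: append 37 -> window=[66, 37] -> max=66
step 7: append 11 -> window=[37, 11] -> max=37
step 8: append 25 -> window=[11, 25] -> max=25
step 9: append 40 -> window=[25, 40] -> max=40
step 10: append 16 -> window=[40, 16] -> max=40
step 11: append 85 -> window=[16, 85] -> max=85
step 12: append 79 -> window=[85, 79] -> max=85
step 13: append 54 -> window=[79, 54] -> max=79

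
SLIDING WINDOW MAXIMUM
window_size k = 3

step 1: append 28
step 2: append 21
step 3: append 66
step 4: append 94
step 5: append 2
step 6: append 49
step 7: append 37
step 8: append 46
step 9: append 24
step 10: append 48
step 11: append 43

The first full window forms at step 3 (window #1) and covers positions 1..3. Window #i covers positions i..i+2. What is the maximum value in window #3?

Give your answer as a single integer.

step 1: append 28 -> window=[28] (not full yet)
step 2: append 21 -> window=[28, 21] (not full yet)
step 3: append 66 -> window=[28, 21, 66] -> max=66
step 4: append 94 -> window=[21, 66, 94] -> max=94
step 5: append 2 -> window=[66, 94, 2] -> max=94
Window #3 max = 94

Answer: 94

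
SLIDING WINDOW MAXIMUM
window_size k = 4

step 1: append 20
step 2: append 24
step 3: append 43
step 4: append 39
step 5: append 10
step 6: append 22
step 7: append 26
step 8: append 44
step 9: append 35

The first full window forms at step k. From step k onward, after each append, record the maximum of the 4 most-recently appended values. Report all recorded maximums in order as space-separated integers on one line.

Answer: 43 43 43 39 44 44

Derivation:
step 1: append 20 -> window=[20] (not full yet)
step 2: append 24 -> window=[20, 24] (not full yet)
step 3: append 43 -> window=[20, 24, 43] (not full yet)
step 4: append 39 -> window=[20, 24, 43, 39] -> max=43
step 5: append 10 -> window=[24, 43, 39, 10] -> max=43
step 6: append 22 -> window=[43, 39, 10, 22] -> max=43
step 7: append 26 -> window=[39, 10, 22, 26] -> max=39
step 8: append 44 -> window=[10, 22, 26, 44] -> max=44
step 9: append 35 -> window=[22, 26, 44, 35] -> max=44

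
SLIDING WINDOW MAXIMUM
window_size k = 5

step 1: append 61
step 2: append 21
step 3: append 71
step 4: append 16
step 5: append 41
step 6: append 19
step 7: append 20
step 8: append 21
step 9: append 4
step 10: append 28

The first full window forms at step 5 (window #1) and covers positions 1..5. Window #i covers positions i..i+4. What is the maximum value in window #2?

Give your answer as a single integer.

Answer: 71

Derivation:
step 1: append 61 -> window=[61] (not full yet)
step 2: append 21 -> window=[61, 21] (not full yet)
step 3: append 71 -> window=[61, 21, 71] (not full yet)
step 4: append 16 -> window=[61, 21, 71, 16] (not full yet)
step 5: append 41 -> window=[61, 21, 71, 16, 41] -> max=71
step 6: append 19 -> window=[21, 71, 16, 41, 19] -> max=71
Window #2 max = 71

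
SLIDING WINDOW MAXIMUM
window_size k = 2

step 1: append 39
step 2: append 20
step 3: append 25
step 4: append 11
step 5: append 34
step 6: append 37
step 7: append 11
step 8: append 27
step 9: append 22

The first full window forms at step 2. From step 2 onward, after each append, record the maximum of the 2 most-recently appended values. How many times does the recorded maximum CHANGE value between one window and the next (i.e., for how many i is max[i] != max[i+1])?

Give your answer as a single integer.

step 1: append 39 -> window=[39] (not full yet)
step 2: append 20 -> window=[39, 20] -> max=39
step 3: append 25 -> window=[20, 25] -> max=25
step 4: append 11 -> window=[25, 11] -> max=25
step 5: append 34 -> window=[11, 34] -> max=34
step 6: append 37 -> window=[34, 37] -> max=37
step 7: append 11 -> window=[37, 11] -> max=37
step 8: append 27 -> window=[11, 27] -> max=27
step 9: append 22 -> window=[27, 22] -> max=27
Recorded maximums: 39 25 25 34 37 37 27 27
Changes between consecutive maximums: 4

Answer: 4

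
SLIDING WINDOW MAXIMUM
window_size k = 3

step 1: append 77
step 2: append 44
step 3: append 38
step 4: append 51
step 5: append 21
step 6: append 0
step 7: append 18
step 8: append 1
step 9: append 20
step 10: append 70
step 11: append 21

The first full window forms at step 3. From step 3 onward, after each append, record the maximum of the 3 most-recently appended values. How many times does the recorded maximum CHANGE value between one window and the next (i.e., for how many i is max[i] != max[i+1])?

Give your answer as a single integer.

Answer: 5

Derivation:
step 1: append 77 -> window=[77] (not full yet)
step 2: append 44 -> window=[77, 44] (not full yet)
step 3: append 38 -> window=[77, 44, 38] -> max=77
step 4: append 51 -> window=[44, 38, 51] -> max=51
step 5: append 21 -> window=[38, 51, 21] -> max=51
step 6: append 0 -> window=[51, 21, 0] -> max=51
step 7: append 18 -> window=[21, 0, 18] -> max=21
step 8: append 1 -> window=[0, 18, 1] -> max=18
step 9: append 20 -> window=[18, 1, 20] -> max=20
step 10: append 70 -> window=[1, 20, 70] -> max=70
step 11: append 21 -> window=[20, 70, 21] -> max=70
Recorded maximums: 77 51 51 51 21 18 20 70 70
Changes between consecutive maximums: 5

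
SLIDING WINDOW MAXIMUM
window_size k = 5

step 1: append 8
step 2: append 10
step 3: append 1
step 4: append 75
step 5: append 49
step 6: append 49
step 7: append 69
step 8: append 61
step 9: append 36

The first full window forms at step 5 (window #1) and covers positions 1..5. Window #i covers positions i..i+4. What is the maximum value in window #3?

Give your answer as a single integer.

Answer: 75

Derivation:
step 1: append 8 -> window=[8] (not full yet)
step 2: append 10 -> window=[8, 10] (not full yet)
step 3: append 1 -> window=[8, 10, 1] (not full yet)
step 4: append 75 -> window=[8, 10, 1, 75] (not full yet)
step 5: append 49 -> window=[8, 10, 1, 75, 49] -> max=75
step 6: append 49 -> window=[10, 1, 75, 49, 49] -> max=75
step 7: append 69 -> window=[1, 75, 49, 49, 69] -> max=75
Window #3 max = 75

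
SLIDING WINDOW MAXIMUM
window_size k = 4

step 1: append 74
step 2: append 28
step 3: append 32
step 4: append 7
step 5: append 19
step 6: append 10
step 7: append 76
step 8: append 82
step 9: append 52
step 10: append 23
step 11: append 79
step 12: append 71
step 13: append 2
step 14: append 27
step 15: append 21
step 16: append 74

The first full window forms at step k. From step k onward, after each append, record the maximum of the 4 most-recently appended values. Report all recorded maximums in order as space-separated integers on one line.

Answer: 74 32 32 76 82 82 82 82 79 79 79 71 74

Derivation:
step 1: append 74 -> window=[74] (not full yet)
step 2: append 28 -> window=[74, 28] (not full yet)
step 3: append 32 -> window=[74, 28, 32] (not full yet)
step 4: append 7 -> window=[74, 28, 32, 7] -> max=74
step 5: append 19 -> window=[28, 32, 7, 19] -> max=32
step 6: append 10 -> window=[32, 7, 19, 10] -> max=32
step 7: append 76 -> window=[7, 19, 10, 76] -> max=76
step 8: append 82 -> window=[19, 10, 76, 82] -> max=82
step 9: append 52 -> window=[10, 76, 82, 52] -> max=82
step 10: append 23 -> window=[76, 82, 52, 23] -> max=82
step 11: append 79 -> window=[82, 52, 23, 79] -> max=82
step 12: append 71 -> window=[52, 23, 79, 71] -> max=79
step 13: append 2 -> window=[23, 79, 71, 2] -> max=79
step 14: append 27 -> window=[79, 71, 2, 27] -> max=79
step 15: append 21 -> window=[71, 2, 27, 21] -> max=71
step 16: append 74 -> window=[2, 27, 21, 74] -> max=74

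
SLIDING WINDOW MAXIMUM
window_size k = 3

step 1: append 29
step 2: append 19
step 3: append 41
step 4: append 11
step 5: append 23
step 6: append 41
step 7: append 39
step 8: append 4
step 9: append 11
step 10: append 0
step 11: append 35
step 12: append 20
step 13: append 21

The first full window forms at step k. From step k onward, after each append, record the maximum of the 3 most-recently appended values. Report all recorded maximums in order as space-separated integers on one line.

step 1: append 29 -> window=[29] (not full yet)
step 2: append 19 -> window=[29, 19] (not full yet)
step 3: append 41 -> window=[29, 19, 41] -> max=41
step 4: append 11 -> window=[19, 41, 11] -> max=41
step 5: append 23 -> window=[41, 11, 23] -> max=41
step 6: append 41 -> window=[11, 23, 41] -> max=41
step 7: append 39 -> window=[23, 41, 39] -> max=41
step 8: append 4 -> window=[41, 39, 4] -> max=41
step 9: append 11 -> window=[39, 4, 11] -> max=39
step 10: append 0 -> window=[4, 11, 0] -> max=11
step 11: append 35 -> window=[11, 0, 35] -> max=35
step 12: append 20 -> window=[0, 35, 20] -> max=35
step 13: append 21 -> window=[35, 20, 21] -> max=35

Answer: 41 41 41 41 41 41 39 11 35 35 35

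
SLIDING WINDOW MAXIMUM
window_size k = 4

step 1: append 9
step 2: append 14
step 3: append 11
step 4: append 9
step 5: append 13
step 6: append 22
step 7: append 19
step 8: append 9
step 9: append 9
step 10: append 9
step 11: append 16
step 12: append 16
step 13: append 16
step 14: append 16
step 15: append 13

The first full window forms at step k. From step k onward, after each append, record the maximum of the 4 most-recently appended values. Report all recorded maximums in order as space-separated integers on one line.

Answer: 14 14 22 22 22 22 19 16 16 16 16 16

Derivation:
step 1: append 9 -> window=[9] (not full yet)
step 2: append 14 -> window=[9, 14] (not full yet)
step 3: append 11 -> window=[9, 14, 11] (not full yet)
step 4: append 9 -> window=[9, 14, 11, 9] -> max=14
step 5: append 13 -> window=[14, 11, 9, 13] -> max=14
step 6: append 22 -> window=[11, 9, 13, 22] -> max=22
step 7: append 19 -> window=[9, 13, 22, 19] -> max=22
step 8: append 9 -> window=[13, 22, 19, 9] -> max=22
step 9: append 9 -> window=[22, 19, 9, 9] -> max=22
step 10: append 9 -> window=[19, 9, 9, 9] -> max=19
step 11: append 16 -> window=[9, 9, 9, 16] -> max=16
step 12: append 16 -> window=[9, 9, 16, 16] -> max=16
step 13: append 16 -> window=[9, 16, 16, 16] -> max=16
step 14: append 16 -> window=[16, 16, 16, 16] -> max=16
step 15: append 13 -> window=[16, 16, 16, 13] -> max=16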